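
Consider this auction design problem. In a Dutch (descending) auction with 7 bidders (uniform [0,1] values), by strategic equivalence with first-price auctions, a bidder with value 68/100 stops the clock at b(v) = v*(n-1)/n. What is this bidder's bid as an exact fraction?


Step 1: Dutch auctions are strategically equivalent to first-price auctions
Step 2: The equilibrium bid is b(v) = v*(n-1)/n
Step 3: b = 17/25 * 6/7
Step 4: b = 102/175

102/175


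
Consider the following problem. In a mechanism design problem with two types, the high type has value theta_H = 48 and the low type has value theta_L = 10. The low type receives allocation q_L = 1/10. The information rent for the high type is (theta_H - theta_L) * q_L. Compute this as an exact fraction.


Step 1: theta_H - theta_L = 48 - 10 = 38
Step 2: Information rent = (theta_H - theta_L) * q_L
Step 3: = 38 * 1/10
Step 4: = 19/5

19/5


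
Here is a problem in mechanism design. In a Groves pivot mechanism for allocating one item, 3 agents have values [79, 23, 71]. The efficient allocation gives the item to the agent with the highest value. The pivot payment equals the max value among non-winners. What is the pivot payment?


Step 1: The efficient winner is agent 0 with value 79
Step 2: Other agents' values: [23, 71]
Step 3: Pivot payment = max(others) = 71
Step 4: The winner pays 71

71


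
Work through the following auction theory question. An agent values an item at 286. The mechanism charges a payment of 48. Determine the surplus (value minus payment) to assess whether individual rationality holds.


Step 1: Surplus = value - payment = 286 - 48 = 238
Step 2: IR is satisfied (surplus >= 0)

238


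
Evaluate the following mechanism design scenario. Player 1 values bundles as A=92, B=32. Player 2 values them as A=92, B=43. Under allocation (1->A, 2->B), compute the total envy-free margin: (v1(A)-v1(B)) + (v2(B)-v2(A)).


Step 1: Player 1's margin = v1(A) - v1(B) = 92 - 32 = 60
Step 2: Player 2's margin = v2(B) - v2(A) = 43 - 92 = -49
Step 3: Total margin = 60 + -49 = 11

11


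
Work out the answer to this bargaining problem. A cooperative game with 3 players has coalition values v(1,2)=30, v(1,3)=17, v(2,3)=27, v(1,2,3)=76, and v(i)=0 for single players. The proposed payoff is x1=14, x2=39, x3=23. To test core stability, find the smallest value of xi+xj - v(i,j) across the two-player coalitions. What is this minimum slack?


Step 1: Slack for coalition (1,2): x1+x2 - v12 = 53 - 30 = 23
Step 2: Slack for coalition (1,3): x1+x3 - v13 = 37 - 17 = 20
Step 3: Slack for coalition (2,3): x2+x3 - v23 = 62 - 27 = 35
Step 4: Minimum slack = min(23, 20, 35) = 20, attained by (1,3); no pair can gain by deviating, so the allocation is in the core

20


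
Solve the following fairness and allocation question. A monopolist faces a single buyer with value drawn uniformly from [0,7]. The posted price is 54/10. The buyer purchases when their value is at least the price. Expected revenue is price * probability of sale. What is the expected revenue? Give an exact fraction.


Step 1: Posted price r = 27/5, value support [0,7]
Step 2: P(v >= r) = (7 - 27/5)/7 = 8/35
Step 3: Expected revenue = r * P(v >= r) = 27/5 * 8/35
Step 4: Revenue = 216/175

216/175


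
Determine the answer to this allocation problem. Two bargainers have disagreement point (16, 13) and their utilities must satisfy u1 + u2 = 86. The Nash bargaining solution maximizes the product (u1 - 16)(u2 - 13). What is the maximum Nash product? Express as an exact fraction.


Step 1: The Nash solution splits surplus symmetrically above the disagreement point
Step 2: u1 = (total + d1 - d2)/2 = (86 + 16 - 13)/2 = 89/2
Step 3: u2 = (total - d1 + d2)/2 = (86 - 16 + 13)/2 = 83/2
Step 4: Nash product = (89/2 - 16) * (83/2 - 13)
Step 5: = 57/2 * 57/2 = 3249/4

3249/4


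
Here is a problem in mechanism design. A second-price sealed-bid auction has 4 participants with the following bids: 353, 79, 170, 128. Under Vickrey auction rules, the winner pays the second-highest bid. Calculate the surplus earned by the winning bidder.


Step 1: Sort bids in descending order: 353, 170, 128, 79
Step 2: The winning bid is the highest: 353
Step 3: The payment equals the second-highest bid: 170
Step 4: Surplus = winner's bid - payment = 353 - 170 = 183

183


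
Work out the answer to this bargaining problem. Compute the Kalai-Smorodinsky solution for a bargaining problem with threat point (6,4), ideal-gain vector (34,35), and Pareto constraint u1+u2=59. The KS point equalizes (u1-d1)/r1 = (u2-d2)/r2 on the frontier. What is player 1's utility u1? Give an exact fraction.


Step 1: At the KS point, (u1-d1)/r1 = (u2-d2)/r2 = t and u1+u2 = 59
Step 2: u1 = d1 + r1*t and u2 = d2 + r2*t, so (d1 + r1*t) + (d2 + r2*t) = 59
Step 3: t = (59 - 6 - 4)/(34 + 35) = 49/69
Step 4: u1 = d1 + r1*t = 6 + 34 * 49/69 = 2080/69
Step 5: (Check: u2 = d2 + r2*t = 1991/69; u1+u2 = 2080/69 + 1991/69 = 59, on the frontier.)

2080/69


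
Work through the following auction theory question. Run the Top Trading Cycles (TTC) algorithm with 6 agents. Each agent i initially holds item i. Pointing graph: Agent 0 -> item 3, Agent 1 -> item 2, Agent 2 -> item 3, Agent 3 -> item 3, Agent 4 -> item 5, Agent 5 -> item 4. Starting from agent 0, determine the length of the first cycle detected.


Step 1: Trace the pointer graph from agent 0: 0 -> 3 -> 3
Step 2: A cycle is detected when we revisit agent 3
Step 3: The cycle is: 3 -> 3
Step 4: Cycle length = 1

1


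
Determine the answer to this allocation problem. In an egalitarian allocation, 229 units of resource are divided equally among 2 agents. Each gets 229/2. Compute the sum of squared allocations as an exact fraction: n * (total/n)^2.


Step 1: Each agent's share = 229/2
Step 2: Square of each share = (229/2)^2 = 52441/4
Step 3: Sum of squares = 2 * 52441/4 = 52441/2

52441/2


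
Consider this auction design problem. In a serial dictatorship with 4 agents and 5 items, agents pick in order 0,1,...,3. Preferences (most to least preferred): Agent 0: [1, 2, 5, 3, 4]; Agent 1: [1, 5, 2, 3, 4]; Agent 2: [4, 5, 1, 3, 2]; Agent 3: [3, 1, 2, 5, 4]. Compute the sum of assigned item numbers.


Step 1: Agent 0 picks item 1
Step 2: Agent 1 picks item 5
Step 3: Agent 2 picks item 4
Step 4: Agent 3 picks item 3
Step 5: Sum = 1 + 5 + 4 + 3 = 13

13


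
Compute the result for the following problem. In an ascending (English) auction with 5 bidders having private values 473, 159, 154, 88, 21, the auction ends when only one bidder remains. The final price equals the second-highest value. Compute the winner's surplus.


Step 1: Identify the highest value: 473
Step 2: Identify the second-highest value: 159
Step 3: The final price = second-highest value = 159
Step 4: Surplus = 473 - 159 = 314

314


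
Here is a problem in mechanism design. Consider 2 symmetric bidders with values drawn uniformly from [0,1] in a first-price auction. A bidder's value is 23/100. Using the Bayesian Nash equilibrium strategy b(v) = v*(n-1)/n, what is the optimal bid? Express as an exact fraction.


Step 1: The symmetric BNE bidding function is b(v) = v * (n-1) / n
Step 2: Substitute v = 23/100 and n = 2
Step 3: b = 23/100 * 1/2
Step 4: b = 23/200

23/200


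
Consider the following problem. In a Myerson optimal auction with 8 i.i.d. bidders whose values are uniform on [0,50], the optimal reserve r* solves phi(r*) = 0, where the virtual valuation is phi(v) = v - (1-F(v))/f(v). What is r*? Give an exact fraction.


Step 1: For U[0,50], F(v) = v/50 and f(v) = 1/50
Step 2: phi(v) = v - (1 - v/50)/(1/50) = v - (50 - v) = 2v - 50
Step 3: Set phi(r*) = 0: 2r* - 50 = 0
Step 4: r* = 50/2 = 25 (the number of bidders n = 8 does not enter)

25


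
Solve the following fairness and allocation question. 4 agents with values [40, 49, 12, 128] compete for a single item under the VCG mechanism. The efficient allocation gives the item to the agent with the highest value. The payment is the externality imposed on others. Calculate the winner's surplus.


Step 1: The winner is the agent with the highest value: agent 3 with value 128
Step 2: Values of other agents: [40, 49, 12]
Step 3: VCG payment = max of others' values = 49
Step 4: Surplus = 128 - 49 = 79

79


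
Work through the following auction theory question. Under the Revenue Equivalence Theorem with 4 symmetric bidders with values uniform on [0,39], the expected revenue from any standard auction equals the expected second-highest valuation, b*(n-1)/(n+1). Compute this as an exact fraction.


Step 1: By Revenue Equivalence, expected revenue = b*(n-1)/(n+1)
Step 2: Substituting n = 4, b = 39
Step 3: Revenue = 39*(4-1)/(4+1) = 39*3/5
Step 4: Revenue = 117/5

117/5


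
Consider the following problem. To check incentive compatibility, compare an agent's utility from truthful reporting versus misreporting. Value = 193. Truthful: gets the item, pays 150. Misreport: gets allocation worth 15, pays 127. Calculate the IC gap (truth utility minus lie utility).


Step 1: U(truth) = value - payment = 193 - 150 = 43
Step 2: U(lie) = allocation - payment = 15 - 127 = -112
Step 3: IC gap = 43 - (-112) = 155

155


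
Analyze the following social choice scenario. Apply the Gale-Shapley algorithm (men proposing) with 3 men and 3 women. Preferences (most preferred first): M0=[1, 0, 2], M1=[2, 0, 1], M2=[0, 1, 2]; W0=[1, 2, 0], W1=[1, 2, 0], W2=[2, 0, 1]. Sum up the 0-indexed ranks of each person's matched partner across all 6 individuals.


Step 1: Run Gale-Shapley (men propose, women hold best offer):
  M0 proposes to W1; she accepts
  M1 proposes to W2; she accepts
  M2 proposes to W0; she accepts
Step 2: Final matching: W0-M2, W1-M0, W2-M1
Step 3: 0-indexed ranks (man's rank of his match, then woman's): 0 + 1 + 0 + 2 + 0 + 2
Step 4: Total rank sum = 5

5


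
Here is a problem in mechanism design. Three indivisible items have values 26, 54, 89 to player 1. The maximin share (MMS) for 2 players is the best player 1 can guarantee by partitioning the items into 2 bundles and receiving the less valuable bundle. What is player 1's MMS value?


Step 1: Item values = 26, 54, 89
Step 2: Enumerate all 2-bundle partitions and take the smaller bundle:
  Partition 1: {26} vs {54,89} -> bundles 26, 143; min = 26
  Partition 2: {54} vs {26,89} -> bundles 54, 115; min = 54
  Partition 3: {89} vs {26,54} -> bundles 89, 80; min = 80
Step 3: MMS = max(26, 54, 80) = 80

80


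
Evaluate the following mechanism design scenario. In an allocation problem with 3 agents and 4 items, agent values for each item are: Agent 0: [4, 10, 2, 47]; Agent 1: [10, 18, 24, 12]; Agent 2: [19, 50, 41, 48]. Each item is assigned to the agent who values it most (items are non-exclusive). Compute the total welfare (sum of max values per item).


Step 1: For each item, find the maximum value among all agents.
Step 2: Item 0 -> Agent 2 (value 19)
Step 3: Item 1 -> Agent 2 (value 50)
Step 4: Item 2 -> Agent 2 (value 41)
Step 5: Item 3 -> Agent 2 (value 48)
Step 6: Total welfare = 19 + 50 + 41 + 48 = 158

158


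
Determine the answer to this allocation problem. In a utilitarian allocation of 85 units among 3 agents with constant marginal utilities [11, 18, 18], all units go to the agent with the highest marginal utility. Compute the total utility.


Step 1: The marginal utilities are [11, 18, 18]
Step 2: The highest marginal utility is 18
Step 3: All 85 units go to that agent
Step 4: Total utility = 18 * 85 = 1530

1530


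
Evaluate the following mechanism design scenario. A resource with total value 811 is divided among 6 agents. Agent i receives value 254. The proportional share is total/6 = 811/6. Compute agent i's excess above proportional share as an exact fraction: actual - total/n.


Step 1: Proportional share = 811/6
Step 2: Agent's actual allocation = 254
Step 3: Excess = 254 - 811/6 = 713/6

713/6


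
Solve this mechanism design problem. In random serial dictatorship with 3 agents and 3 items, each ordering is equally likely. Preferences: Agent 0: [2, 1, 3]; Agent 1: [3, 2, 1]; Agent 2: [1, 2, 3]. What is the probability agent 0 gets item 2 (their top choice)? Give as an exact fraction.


Step 1: Agent 0 wants item 2
Step 2: There are 6 possible orderings of agents
Step 3: In 6 orderings, agent 0 gets item 2
Step 4: Probability = 6/6 = 1

1


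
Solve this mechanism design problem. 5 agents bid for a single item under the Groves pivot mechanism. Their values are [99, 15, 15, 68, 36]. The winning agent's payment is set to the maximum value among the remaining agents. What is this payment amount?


Step 1: The efficient winner is agent 0 with value 99
Step 2: Other agents' values: [15, 15, 68, 36]
Step 3: Pivot payment = max(others) = 68
Step 4: The winner pays 68

68


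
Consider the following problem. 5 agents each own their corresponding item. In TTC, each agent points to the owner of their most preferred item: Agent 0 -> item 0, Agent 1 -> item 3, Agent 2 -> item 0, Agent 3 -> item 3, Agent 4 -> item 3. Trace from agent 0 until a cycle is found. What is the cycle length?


Step 1: Trace the pointer graph from agent 0: 0 -> 0
Step 2: A cycle is detected when we revisit agent 0
Step 3: The cycle is: 0 -> 0
Step 4: Cycle length = 1

1


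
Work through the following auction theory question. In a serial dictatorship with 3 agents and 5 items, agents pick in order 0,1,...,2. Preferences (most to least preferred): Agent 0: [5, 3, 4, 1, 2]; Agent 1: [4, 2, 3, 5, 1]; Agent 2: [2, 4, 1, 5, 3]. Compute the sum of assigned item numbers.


Step 1: Agent 0 picks item 5
Step 2: Agent 1 picks item 4
Step 3: Agent 2 picks item 2
Step 4: Sum = 5 + 4 + 2 = 11

11


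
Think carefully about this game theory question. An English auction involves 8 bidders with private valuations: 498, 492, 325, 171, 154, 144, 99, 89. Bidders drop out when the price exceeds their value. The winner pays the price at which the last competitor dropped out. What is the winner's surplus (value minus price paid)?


Step 1: Identify the highest value: 498
Step 2: Identify the second-highest value: 492
Step 3: The final price = second-highest value = 492
Step 4: Surplus = 498 - 492 = 6

6


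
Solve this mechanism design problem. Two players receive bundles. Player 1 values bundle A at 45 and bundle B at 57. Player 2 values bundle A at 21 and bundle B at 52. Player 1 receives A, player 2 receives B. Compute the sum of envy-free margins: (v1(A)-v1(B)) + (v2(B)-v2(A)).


Step 1: Player 1's margin = v1(A) - v1(B) = 45 - 57 = -12
Step 2: Player 2's margin = v2(B) - v2(A) = 52 - 21 = 31
Step 3: Total margin = -12 + 31 = 19

19


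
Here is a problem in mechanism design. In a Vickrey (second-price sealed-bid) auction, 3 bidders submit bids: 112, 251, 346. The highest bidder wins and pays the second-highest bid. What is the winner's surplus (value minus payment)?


Step 1: Sort bids in descending order: 346, 251, 112
Step 2: The winning bid is the highest: 346
Step 3: The payment equals the second-highest bid: 251
Step 4: Surplus = winner's bid - payment = 346 - 251 = 95

95


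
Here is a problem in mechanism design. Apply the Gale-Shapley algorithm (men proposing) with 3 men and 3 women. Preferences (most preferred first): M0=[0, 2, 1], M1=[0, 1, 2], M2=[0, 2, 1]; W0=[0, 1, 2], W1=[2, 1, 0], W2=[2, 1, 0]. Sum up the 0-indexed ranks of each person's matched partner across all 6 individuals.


Step 1: Run Gale-Shapley (men propose, women hold best offer):
  M0 proposes to W0; she accepts
  M1 proposes to W0; rejected
  M1 proposes to W1; she accepts
  M2 proposes to W0; rejected
  M2 proposes to W2; she accepts
Step 2: Final matching: W0-M0, W1-M1, W2-M2
Step 3: 0-indexed ranks (man's rank of his match, then woman's): 0 + 0 + 1 + 1 + 1 + 0
Step 4: Total rank sum = 3

3


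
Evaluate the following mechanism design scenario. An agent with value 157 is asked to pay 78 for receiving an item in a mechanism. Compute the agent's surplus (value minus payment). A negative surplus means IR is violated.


Step 1: Surplus = value - payment = 157 - 78 = 79
Step 2: IR is satisfied (surplus >= 0)

79


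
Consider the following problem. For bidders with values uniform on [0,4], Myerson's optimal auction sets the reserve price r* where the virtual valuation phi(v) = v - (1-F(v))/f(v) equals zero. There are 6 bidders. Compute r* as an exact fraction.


Step 1: For U[0,4], F(v) = v/4 and f(v) = 1/4
Step 2: phi(v) = v - (1 - v/4)/(1/4) = v - (4 - v) = 2v - 4
Step 3: Set phi(r*) = 0: 2r* - 4 = 0
Step 4: r* = 4/2 = 2 (the number of bidders n = 6 does not enter)

2


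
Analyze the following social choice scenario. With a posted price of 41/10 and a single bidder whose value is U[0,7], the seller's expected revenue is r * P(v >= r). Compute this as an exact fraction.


Step 1: Posted price r = 41/10, value support [0,7]
Step 2: P(v >= r) = (7 - 41/10)/7 = 29/70
Step 3: Expected revenue = r * P(v >= r) = 41/10 * 29/70
Step 4: Revenue = 1189/700

1189/700


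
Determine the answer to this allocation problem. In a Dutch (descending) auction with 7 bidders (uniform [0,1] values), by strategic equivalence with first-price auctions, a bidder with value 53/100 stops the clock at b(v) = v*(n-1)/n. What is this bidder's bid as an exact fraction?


Step 1: Dutch auctions are strategically equivalent to first-price auctions
Step 2: The equilibrium bid is b(v) = v*(n-1)/n
Step 3: b = 53/100 * 6/7
Step 4: b = 159/350

159/350


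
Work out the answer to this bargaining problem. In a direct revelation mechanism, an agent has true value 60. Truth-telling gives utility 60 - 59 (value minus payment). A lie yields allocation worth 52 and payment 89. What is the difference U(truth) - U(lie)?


Step 1: U(truth) = value - payment = 60 - 59 = 1
Step 2: U(lie) = allocation - payment = 52 - 89 = -37
Step 3: IC gap = 1 - (-37) = 38

38


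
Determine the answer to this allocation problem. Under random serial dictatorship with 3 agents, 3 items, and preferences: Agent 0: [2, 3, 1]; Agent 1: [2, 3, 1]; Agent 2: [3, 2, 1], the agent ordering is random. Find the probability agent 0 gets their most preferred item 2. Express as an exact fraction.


Step 1: Agent 0 wants item 2
Step 2: There are 6 possible orderings of agents
Step 3: In 3 orderings, agent 0 gets item 2
Step 4: Probability = 3/6 = 1/2

1/2


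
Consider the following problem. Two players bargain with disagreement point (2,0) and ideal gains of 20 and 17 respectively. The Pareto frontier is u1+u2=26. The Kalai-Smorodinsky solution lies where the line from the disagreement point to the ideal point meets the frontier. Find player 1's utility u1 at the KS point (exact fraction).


Step 1: At the KS point, (u1-d1)/r1 = (u2-d2)/r2 = t and u1+u2 = 26
Step 2: u1 = d1 + r1*t and u2 = d2 + r2*t, so (d1 + r1*t) + (d2 + r2*t) = 26
Step 3: t = (26 - 2 - 0)/(20 + 17) = 24/37
Step 4: u1 = d1 + r1*t = 2 + 20 * 24/37 = 554/37
Step 5: (Check: u2 = d2 + r2*t = 408/37; u1+u2 = 554/37 + 408/37 = 26, on the frontier.)

554/37


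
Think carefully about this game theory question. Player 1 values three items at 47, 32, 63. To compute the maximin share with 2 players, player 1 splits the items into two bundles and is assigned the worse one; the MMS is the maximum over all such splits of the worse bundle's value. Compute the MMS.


Step 1: Item values = 47, 32, 63
Step 2: Enumerate all 2-bundle partitions and take the smaller bundle:
  Partition 1: {47} vs {32,63} -> bundles 47, 95; min = 47
  Partition 2: {32} vs {47,63} -> bundles 32, 110; min = 32
  Partition 3: {63} vs {47,32} -> bundles 63, 79; min = 63
Step 3: MMS = max(47, 32, 63) = 63

63


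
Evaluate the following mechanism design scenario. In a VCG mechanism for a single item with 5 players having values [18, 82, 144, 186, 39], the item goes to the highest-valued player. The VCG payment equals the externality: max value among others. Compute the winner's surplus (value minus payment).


Step 1: The winner is the agent with the highest value: agent 3 with value 186
Step 2: Values of other agents: [18, 82, 144, 39]
Step 3: VCG payment = max of others' values = 144
Step 4: Surplus = 186 - 144 = 42

42


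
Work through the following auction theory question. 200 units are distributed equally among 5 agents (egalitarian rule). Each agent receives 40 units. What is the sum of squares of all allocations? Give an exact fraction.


Step 1: Each agent's share = 200/5 = 40
Step 2: Square of each share = (40)^2 = 1600
Step 3: Sum of squares = 5 * 1600 = 8000

8000


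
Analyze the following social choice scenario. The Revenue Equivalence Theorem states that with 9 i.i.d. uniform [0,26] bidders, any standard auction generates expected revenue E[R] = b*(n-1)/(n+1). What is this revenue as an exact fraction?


Step 1: By Revenue Equivalence, expected revenue = b*(n-1)/(n+1)
Step 2: Substituting n = 9, b = 26
Step 3: Revenue = 26*(9-1)/(9+1) = 26*8/10
Step 4: Revenue = 208/10 = 104/5

104/5


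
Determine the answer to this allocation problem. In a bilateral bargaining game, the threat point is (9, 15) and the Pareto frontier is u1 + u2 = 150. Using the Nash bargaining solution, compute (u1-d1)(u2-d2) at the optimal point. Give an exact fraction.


Step 1: The Nash solution splits surplus symmetrically above the disagreement point
Step 2: u1 = (total + d1 - d2)/2 = (150 + 9 - 15)/2 = 72
Step 3: u2 = (total - d1 + d2)/2 = (150 - 9 + 15)/2 = 78
Step 4: Nash product = (72 - 9) * (78 - 15)
Step 5: = 63 * 63 = 3969

3969


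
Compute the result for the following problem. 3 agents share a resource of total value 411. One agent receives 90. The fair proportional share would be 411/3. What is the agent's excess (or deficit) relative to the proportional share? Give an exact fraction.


Step 1: Proportional share = 411/3 = 137
Step 2: Agent's actual allocation = 90
Step 3: Excess = 90 - 137 = -47

-47


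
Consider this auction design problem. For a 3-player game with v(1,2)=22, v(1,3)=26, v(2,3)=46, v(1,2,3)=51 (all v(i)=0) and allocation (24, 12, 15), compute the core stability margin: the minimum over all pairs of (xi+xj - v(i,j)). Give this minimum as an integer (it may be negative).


Step 1: Slack for coalition (1,2): x1+x2 - v12 = 36 - 22 = 14
Step 2: Slack for coalition (1,3): x1+x3 - v13 = 39 - 26 = 13
Step 3: Slack for coalition (2,3): x2+x3 - v23 = 27 - 46 = -19
Step 4: Minimum slack = min(14, 13, -19) = -19, attained by (2,3); coalition (2,3) can block (slack < 0), so the allocation is not in the core

-19


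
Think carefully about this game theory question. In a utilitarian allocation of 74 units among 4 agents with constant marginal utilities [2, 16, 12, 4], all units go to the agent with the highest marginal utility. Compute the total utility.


Step 1: The marginal utilities are [2, 16, 12, 4]
Step 2: The highest marginal utility is 16
Step 3: All 74 units go to that agent
Step 4: Total utility = 16 * 74 = 1184

1184


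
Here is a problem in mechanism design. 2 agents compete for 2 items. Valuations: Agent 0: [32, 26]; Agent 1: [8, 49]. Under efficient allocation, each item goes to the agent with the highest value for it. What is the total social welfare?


Step 1: For each item, find the maximum value among all agents.
Step 2: Item 0 -> Agent 0 (value 32)
Step 3: Item 1 -> Agent 1 (value 49)
Step 4: Total welfare = 32 + 49 = 81

81


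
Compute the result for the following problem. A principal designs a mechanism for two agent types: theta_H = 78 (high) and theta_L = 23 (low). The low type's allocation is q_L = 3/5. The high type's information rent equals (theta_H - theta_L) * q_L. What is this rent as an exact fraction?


Step 1: theta_H - theta_L = 78 - 23 = 55
Step 2: Information rent = (theta_H - theta_L) * q_L
Step 3: = 55 * 3/5
Step 4: = 33

33


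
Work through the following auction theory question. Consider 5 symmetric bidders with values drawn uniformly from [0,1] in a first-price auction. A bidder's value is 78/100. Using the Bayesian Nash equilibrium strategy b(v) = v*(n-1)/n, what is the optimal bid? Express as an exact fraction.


Step 1: The symmetric BNE bidding function is b(v) = v * (n-1) / n
Step 2: Substitute v = 39/50 and n = 5
Step 3: b = 39/50 * 4/5
Step 4: b = 78/125

78/125


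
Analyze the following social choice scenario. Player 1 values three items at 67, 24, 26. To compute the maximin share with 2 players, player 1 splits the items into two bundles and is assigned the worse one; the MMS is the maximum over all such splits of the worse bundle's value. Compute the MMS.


Step 1: Item values = 67, 24, 26
Step 2: Enumerate all 2-bundle partitions and take the smaller bundle:
  Partition 1: {67} vs {24,26} -> bundles 67, 50; min = 50
  Partition 2: {24} vs {67,26} -> bundles 24, 93; min = 24
  Partition 3: {26} vs {67,24} -> bundles 26, 91; min = 26
Step 3: MMS = max(50, 24, 26) = 50

50


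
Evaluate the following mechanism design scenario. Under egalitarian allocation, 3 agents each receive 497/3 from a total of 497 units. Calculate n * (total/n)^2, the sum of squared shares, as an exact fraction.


Step 1: Each agent's share = 497/3
Step 2: Square of each share = (497/3)^2 = 247009/9
Step 3: Sum of squares = 3 * 247009/9 = 247009/3

247009/3


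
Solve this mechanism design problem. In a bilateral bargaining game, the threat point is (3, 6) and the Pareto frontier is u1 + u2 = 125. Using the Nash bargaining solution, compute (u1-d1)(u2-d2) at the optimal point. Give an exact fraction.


Step 1: The Nash solution splits surplus symmetrically above the disagreement point
Step 2: u1 = (total + d1 - d2)/2 = (125 + 3 - 6)/2 = 61
Step 3: u2 = (total - d1 + d2)/2 = (125 - 3 + 6)/2 = 64
Step 4: Nash product = (61 - 3) * (64 - 6)
Step 5: = 58 * 58 = 3364

3364


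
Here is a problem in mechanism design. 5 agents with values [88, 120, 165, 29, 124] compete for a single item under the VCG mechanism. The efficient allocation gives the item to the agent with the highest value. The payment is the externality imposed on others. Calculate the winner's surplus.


Step 1: The winner is the agent with the highest value: agent 2 with value 165
Step 2: Values of other agents: [88, 120, 29, 124]
Step 3: VCG payment = max of others' values = 124
Step 4: Surplus = 165 - 124 = 41

41


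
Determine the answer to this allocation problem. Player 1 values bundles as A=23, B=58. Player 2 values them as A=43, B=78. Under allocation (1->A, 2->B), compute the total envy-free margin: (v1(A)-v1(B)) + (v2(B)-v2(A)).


Step 1: Player 1's margin = v1(A) - v1(B) = 23 - 58 = -35
Step 2: Player 2's margin = v2(B) - v2(A) = 78 - 43 = 35
Step 3: Total margin = -35 + 35 = 0

0


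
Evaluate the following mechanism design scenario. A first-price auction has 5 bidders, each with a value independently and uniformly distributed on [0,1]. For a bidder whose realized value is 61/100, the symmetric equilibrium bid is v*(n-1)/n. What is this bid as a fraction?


Step 1: The symmetric BNE bidding function is b(v) = v * (n-1) / n
Step 2: Substitute v = 61/100 and n = 5
Step 3: b = 61/100 * 4/5
Step 4: b = 61/125

61/125


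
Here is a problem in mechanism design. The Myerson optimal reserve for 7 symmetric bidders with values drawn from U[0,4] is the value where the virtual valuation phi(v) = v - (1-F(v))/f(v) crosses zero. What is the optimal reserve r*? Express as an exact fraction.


Step 1: For U[0,4], F(v) = v/4 and f(v) = 1/4
Step 2: phi(v) = v - (1 - v/4)/(1/4) = v - (4 - v) = 2v - 4
Step 3: Set phi(r*) = 0: 2r* - 4 = 0
Step 4: r* = 4/2 = 2 (the number of bidders n = 7 does not enter)

2


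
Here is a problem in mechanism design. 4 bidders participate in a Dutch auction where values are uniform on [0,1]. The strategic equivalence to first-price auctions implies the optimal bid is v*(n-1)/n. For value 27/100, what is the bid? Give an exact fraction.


Step 1: Dutch auctions are strategically equivalent to first-price auctions
Step 2: The equilibrium bid is b(v) = v*(n-1)/n
Step 3: b = 27/100 * 3/4
Step 4: b = 81/400

81/400


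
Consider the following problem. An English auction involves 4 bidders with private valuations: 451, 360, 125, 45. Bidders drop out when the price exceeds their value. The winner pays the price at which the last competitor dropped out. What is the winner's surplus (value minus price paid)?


Step 1: Identify the highest value: 451
Step 2: Identify the second-highest value: 360
Step 3: The final price = second-highest value = 360
Step 4: Surplus = 451 - 360 = 91

91


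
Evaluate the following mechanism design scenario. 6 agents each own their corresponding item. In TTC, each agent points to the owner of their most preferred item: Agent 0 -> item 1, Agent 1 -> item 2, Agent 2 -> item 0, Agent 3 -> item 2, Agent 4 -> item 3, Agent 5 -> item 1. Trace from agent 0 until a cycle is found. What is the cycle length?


Step 1: Trace the pointer graph from agent 0: 0 -> 1 -> 2 -> 0
Step 2: A cycle is detected when we revisit agent 0
Step 3: The cycle is: 0 -> 1 -> 2 -> 0
Step 4: Cycle length = 3

3


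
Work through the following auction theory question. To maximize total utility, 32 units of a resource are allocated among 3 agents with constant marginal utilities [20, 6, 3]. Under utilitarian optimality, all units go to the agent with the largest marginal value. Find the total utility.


Step 1: The marginal utilities are [20, 6, 3]
Step 2: The highest marginal utility is 20
Step 3: All 32 units go to that agent
Step 4: Total utility = 20 * 32 = 640

640


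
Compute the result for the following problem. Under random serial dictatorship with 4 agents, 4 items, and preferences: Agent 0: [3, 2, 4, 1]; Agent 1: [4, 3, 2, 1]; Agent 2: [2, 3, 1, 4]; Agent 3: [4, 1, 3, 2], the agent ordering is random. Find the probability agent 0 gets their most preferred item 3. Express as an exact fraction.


Step 1: Agent 0 wants item 3
Step 2: There are 24 possible orderings of agents
Step 3: In 20 orderings, agent 0 gets item 3
Step 4: Probability = 20/24 = 5/6

5/6


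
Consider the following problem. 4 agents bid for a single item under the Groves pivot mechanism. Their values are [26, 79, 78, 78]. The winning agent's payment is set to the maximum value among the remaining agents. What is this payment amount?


Step 1: The efficient winner is agent 1 with value 79
Step 2: Other agents' values: [26, 78, 78]
Step 3: Pivot payment = max(others) = 78
Step 4: The winner pays 78

78


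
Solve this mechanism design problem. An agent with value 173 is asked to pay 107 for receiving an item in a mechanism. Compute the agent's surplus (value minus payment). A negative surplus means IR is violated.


Step 1: Surplus = value - payment = 173 - 107 = 66
Step 2: IR is satisfied (surplus >= 0)

66


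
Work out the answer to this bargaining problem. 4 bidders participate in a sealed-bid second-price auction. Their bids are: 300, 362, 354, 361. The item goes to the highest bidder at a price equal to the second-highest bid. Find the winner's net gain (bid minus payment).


Step 1: Sort bids in descending order: 362, 361, 354, 300
Step 2: The winning bid is the highest: 362
Step 3: The payment equals the second-highest bid: 361
Step 4: Surplus = winner's bid - payment = 362 - 361 = 1

1


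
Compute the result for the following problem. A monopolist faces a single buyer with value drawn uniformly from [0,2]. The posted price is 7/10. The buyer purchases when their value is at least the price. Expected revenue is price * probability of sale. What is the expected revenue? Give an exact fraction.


Step 1: Posted price r = 7/10, value support [0,2]
Step 2: P(v >= r) = (2 - 7/10)/2 = 13/20
Step 3: Expected revenue = r * P(v >= r) = 7/10 * 13/20
Step 4: Revenue = 91/200

91/200


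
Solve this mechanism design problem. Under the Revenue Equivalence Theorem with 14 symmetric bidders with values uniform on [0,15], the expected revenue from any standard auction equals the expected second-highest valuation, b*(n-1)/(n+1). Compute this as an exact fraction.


Step 1: By Revenue Equivalence, expected revenue = b*(n-1)/(n+1)
Step 2: Substituting n = 14, b = 15
Step 3: Revenue = 15*(14-1)/(14+1) = 15*13/15
Step 4: Revenue = 195/15 = 13

13


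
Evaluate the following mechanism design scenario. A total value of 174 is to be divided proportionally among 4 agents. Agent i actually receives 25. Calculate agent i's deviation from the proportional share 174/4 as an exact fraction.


Step 1: Proportional share = 174/4 = 87/2
Step 2: Agent's actual allocation = 25
Step 3: Excess = 25 - 87/2 = -37/2

-37/2


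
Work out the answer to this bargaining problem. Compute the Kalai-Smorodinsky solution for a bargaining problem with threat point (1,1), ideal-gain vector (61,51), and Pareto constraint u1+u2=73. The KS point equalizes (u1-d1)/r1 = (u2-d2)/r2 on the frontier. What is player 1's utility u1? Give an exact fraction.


Step 1: At the KS point, (u1-d1)/r1 = (u2-d2)/r2 = t and u1+u2 = 73
Step 2: u1 = d1 + r1*t and u2 = d2 + r2*t, so (d1 + r1*t) + (d2 + r2*t) = 73
Step 3: t = (73 - 1 - 1)/(61 + 51) = 71/112
Step 4: u1 = d1 + r1*t = 1 + 61 * 71/112 = 4443/112
Step 5: (Check: u2 = d2 + r2*t = 3733/112; u1+u2 = 4443/112 + 3733/112 = 73, on the frontier.)

4443/112


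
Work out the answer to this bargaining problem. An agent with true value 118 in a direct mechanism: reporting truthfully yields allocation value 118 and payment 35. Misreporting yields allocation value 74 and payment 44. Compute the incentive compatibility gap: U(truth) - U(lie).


Step 1: U(truth) = value - payment = 118 - 35 = 83
Step 2: U(lie) = allocation - payment = 74 - 44 = 30
Step 3: IC gap = 83 - 30 = 53

53


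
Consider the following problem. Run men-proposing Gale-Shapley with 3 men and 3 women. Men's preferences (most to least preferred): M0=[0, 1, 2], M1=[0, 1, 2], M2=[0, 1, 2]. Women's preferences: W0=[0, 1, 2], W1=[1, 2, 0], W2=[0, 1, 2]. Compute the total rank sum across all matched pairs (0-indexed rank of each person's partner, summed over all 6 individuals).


Step 1: Run Gale-Shapley (men propose, women hold best offer):
  M0 proposes to W0; she accepts
  M1 proposes to W0; rejected
  M1 proposes to W1; she accepts
  M2 proposes to W0; rejected
  M2 proposes to W1; rejected
  M2 proposes to W2; she accepts
Step 2: Final matching: W0-M0, W1-M1, W2-M2
Step 3: 0-indexed ranks (man's rank of his match, then woman's): 0 + 0 + 1 + 0 + 2 + 2
Step 4: Total rank sum = 5

5


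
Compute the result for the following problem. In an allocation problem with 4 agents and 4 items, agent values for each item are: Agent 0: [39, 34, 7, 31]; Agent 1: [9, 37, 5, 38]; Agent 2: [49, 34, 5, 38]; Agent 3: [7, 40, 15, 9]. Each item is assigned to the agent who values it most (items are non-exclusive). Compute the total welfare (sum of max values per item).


Step 1: For each item, find the maximum value among all agents.
Step 2: Item 0 -> Agent 2 (value 49)
Step 3: Item 1 -> Agent 3 (value 40)
Step 4: Item 2 -> Agent 3 (value 15)
Step 5: Item 3 -> Agent 1 (value 38)
Step 6: Total welfare = 49 + 40 + 15 + 38 = 142

142


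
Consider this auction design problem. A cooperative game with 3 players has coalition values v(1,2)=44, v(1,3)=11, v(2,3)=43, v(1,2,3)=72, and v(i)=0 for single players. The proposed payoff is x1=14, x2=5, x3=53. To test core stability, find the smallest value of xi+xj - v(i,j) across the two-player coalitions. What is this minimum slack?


Step 1: Slack for coalition (1,2): x1+x2 - v12 = 19 - 44 = -25
Step 2: Slack for coalition (1,3): x1+x3 - v13 = 67 - 11 = 56
Step 3: Slack for coalition (2,3): x2+x3 - v23 = 58 - 43 = 15
Step 4: Minimum slack = min(-25, 56, 15) = -25, attained by (1,2); coalition (1,2) can block (slack < 0), so the allocation is not in the core

-25


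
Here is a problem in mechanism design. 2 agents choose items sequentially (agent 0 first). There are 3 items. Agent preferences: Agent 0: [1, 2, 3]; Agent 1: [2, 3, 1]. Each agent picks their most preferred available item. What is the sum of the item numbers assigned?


Step 1: Agent 0 picks item 1
Step 2: Agent 1 picks item 2
Step 3: Sum = 1 + 2 = 3

3


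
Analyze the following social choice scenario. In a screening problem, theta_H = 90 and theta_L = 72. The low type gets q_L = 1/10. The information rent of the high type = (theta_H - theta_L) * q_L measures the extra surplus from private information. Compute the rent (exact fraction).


Step 1: theta_H - theta_L = 90 - 72 = 18
Step 2: Information rent = (theta_H - theta_L) * q_L
Step 3: = 18 * 1/10
Step 4: = 9/5

9/5


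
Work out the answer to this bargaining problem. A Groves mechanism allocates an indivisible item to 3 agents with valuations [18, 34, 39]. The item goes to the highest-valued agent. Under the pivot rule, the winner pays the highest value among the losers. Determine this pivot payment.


Step 1: The efficient winner is agent 2 with value 39
Step 2: Other agents' values: [18, 34]
Step 3: Pivot payment = max(others) = 34
Step 4: The winner pays 34

34


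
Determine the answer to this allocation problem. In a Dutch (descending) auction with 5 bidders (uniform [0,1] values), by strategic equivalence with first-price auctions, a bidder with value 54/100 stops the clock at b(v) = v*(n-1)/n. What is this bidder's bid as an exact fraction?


Step 1: Dutch auctions are strategically equivalent to first-price auctions
Step 2: The equilibrium bid is b(v) = v*(n-1)/n
Step 3: b = 27/50 * 4/5
Step 4: b = 54/125

54/125


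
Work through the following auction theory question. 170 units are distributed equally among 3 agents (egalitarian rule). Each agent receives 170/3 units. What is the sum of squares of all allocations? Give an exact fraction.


Step 1: Each agent's share = 170/3
Step 2: Square of each share = (170/3)^2 = 28900/9
Step 3: Sum of squares = 3 * 28900/9 = 28900/3

28900/3


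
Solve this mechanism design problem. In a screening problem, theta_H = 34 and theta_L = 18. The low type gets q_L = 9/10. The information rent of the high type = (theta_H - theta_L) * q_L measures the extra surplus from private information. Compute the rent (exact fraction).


Step 1: theta_H - theta_L = 34 - 18 = 16
Step 2: Information rent = (theta_H - theta_L) * q_L
Step 3: = 16 * 9/10
Step 4: = 72/5

72/5


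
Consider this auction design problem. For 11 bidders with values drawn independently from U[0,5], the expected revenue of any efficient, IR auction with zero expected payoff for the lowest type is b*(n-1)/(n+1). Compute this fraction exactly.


Step 1: By Revenue Equivalence, expected revenue = b*(n-1)/(n+1)
Step 2: Substituting n = 11, b = 5
Step 3: Revenue = 5*(11-1)/(11+1) = 5*10/12
Step 4: Revenue = 50/12 = 25/6

25/6


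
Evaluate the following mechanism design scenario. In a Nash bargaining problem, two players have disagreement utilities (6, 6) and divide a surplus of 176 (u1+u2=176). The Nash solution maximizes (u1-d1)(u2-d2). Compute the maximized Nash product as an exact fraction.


Step 1: The Nash solution splits surplus symmetrically above the disagreement point
Step 2: u1 = (total + d1 - d2)/2 = (176 + 6 - 6)/2 = 88
Step 3: u2 = (total - d1 + d2)/2 = (176 - 6 + 6)/2 = 88
Step 4: Nash product = (88 - 6) * (88 - 6)
Step 5: = 82 * 82 = 6724

6724


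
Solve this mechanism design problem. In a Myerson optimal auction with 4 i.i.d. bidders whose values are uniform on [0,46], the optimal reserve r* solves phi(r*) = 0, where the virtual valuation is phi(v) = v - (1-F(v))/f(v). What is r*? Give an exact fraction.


Step 1: For U[0,46], F(v) = v/46 and f(v) = 1/46
Step 2: phi(v) = v - (1 - v/46)/(1/46) = v - (46 - v) = 2v - 46
Step 3: Set phi(r*) = 0: 2r* - 46 = 0
Step 4: r* = 46/2 = 23 (the number of bidders n = 4 does not enter)

23


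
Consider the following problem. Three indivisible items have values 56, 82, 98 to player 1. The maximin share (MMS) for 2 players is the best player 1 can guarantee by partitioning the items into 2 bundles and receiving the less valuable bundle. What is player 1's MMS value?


Step 1: Item values = 56, 82, 98
Step 2: Enumerate all 2-bundle partitions and take the smaller bundle:
  Partition 1: {56} vs {82,98} -> bundles 56, 180; min = 56
  Partition 2: {82} vs {56,98} -> bundles 82, 154; min = 82
  Partition 3: {98} vs {56,82} -> bundles 98, 138; min = 98
Step 3: MMS = max(56, 82, 98) = 98

98
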